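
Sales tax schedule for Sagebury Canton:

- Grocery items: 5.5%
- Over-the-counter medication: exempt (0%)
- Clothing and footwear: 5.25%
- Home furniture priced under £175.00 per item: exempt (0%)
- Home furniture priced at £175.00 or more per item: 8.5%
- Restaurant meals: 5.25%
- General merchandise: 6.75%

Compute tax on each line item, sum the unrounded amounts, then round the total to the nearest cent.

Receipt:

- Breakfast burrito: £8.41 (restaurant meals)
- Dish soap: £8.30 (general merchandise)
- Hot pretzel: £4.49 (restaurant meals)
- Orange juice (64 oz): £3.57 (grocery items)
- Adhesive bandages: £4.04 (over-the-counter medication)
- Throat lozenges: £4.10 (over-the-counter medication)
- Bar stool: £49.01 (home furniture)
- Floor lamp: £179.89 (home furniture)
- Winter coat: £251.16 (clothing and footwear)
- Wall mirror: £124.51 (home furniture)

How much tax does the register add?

Breakfast burrito £8.41: restaurant meals → 5.25% → £0.441525
Dish soap £8.30: general merchandise → 6.75% → £0.56025
Hot pretzel £4.49: restaurant meals → 5.25% → £0.235725
Orange juice (64 oz) £3.57: grocery items → 5.5% → £0.19635
Adhesive bandages £4.04: over-the-counter medication → 0% → £0.00
Throat lozenges £4.10: over-the-counter medication → 0% → £0.00
Bar stool £49.01: home furniture, under £175.00 → 0% → £0.00
Floor lamp £179.89: home furniture, £175.00 or more → 8.5% → £15.29065
Winter coat £251.16: clothing and footwear → 5.25% → £13.1859
Wall mirror £124.51: home furniture, under £175.00 → 0% → £0.00
Unrounded tax sum = £29.9104 → £29.91

£29.91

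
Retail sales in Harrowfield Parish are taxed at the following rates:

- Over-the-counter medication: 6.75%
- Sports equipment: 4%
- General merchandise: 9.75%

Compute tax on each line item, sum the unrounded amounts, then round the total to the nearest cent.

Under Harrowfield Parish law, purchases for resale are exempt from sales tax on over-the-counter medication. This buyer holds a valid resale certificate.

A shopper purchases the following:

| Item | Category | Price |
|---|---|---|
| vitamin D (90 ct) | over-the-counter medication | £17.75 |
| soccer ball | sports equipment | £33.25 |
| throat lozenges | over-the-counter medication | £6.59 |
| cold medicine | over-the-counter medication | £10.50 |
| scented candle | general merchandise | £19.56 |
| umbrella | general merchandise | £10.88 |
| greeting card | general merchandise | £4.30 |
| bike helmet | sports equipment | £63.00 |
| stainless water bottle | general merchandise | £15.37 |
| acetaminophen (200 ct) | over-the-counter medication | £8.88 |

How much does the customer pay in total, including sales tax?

Vitamin D (90 ct) £17.75: over-the-counter medication, buyer-exempt → 0% → £0.00
Soccer ball £33.25: sports equipment → 4% → £1.33
Throat lozenges £6.59: over-the-counter medication, buyer-exempt → 0% → £0.00
Cold medicine £10.50: over-the-counter medication, buyer-exempt → 0% → £0.00
Scented candle £19.56: general merchandise → 9.75% → £1.9071
Umbrella £10.88: general merchandise → 9.75% → £1.0608
Greeting card £4.30: general merchandise → 9.75% → £0.41925
Bike helmet £63.00: sports equipment → 4% → £2.52
Stainless water bottle £15.37: general merchandise → 9.75% → £1.498575
Acetaminophen (200 ct) £8.88: over-the-counter medication, buyer-exempt → 0% → £0.00
Subtotal = £190.08; unrounded tax = £8.735725 → £8.74; total due = £198.82

£198.82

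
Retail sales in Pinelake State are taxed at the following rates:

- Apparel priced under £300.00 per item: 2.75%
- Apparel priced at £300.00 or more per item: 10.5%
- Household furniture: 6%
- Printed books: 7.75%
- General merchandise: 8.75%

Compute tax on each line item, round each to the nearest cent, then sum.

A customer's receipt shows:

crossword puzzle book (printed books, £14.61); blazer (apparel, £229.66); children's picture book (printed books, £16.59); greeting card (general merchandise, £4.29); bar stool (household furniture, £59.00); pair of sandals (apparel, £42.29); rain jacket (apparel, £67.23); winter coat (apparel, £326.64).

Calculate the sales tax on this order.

£49.97

Crossword puzzle book £14.61: printed books → 7.75% → £1.13
Blazer £229.66: apparel, under £300.00 → 2.75% → £6.32
Children's picture book £16.59: printed books → 7.75% → £1.29
Greeting card £4.29: general merchandise → 8.75% → £0.38
Bar stool £59.00: household furniture → 6% → £3.54
Pair of sandals £42.29: apparel, under £300.00 → 2.75% → £1.16
Rain jacket £67.23: apparel, under £300.00 → 2.75% → £1.85
Winter coat £326.64: apparel, £300.00 or more → 10.5% → £34.30
Total tax = £1.13 + £6.32 + £1.29 + £0.38 + £3.54 + £1.16 + £1.85 + £34.30 = £49.97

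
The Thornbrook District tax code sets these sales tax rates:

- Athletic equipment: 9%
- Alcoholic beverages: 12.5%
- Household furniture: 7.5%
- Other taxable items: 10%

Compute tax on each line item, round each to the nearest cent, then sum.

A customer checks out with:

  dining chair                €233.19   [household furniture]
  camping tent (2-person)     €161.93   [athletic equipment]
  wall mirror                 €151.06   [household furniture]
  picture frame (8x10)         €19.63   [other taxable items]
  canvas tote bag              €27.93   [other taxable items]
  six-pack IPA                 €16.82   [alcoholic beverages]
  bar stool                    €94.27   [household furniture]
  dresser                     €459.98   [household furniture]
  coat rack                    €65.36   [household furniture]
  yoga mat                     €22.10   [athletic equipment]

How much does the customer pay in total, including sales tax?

Dining chair €233.19: household furniture → 7.5% → €17.49
Camping tent (2-person) €161.93: athletic equipment → 9% → €14.57
Wall mirror €151.06: household furniture → 7.5% → €11.33
Picture frame (8x10) €19.63: other taxable items → 10% → €1.96
Canvas tote bag €27.93: other taxable items → 10% → €2.79
Six-pack IPA €16.82: alcoholic beverages → 12.5% → €2.10
Bar stool €94.27: household furniture → 7.5% → €7.07
Dresser €459.98: household furniture → 7.5% → €34.50
Coat rack €65.36: household furniture → 7.5% → €4.90
Yoga mat €22.10: athletic equipment → 9% → €1.99
Subtotal = €1252.27; tax = €98.70; total due = €1350.97

€1350.97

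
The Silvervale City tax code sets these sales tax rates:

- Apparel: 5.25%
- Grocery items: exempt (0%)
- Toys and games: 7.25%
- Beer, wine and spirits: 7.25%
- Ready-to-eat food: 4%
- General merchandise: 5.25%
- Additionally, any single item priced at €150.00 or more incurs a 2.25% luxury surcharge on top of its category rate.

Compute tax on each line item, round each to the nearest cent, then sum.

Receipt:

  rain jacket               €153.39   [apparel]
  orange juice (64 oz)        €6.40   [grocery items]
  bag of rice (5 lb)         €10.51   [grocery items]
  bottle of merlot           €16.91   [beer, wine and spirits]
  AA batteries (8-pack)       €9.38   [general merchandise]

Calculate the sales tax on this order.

€13.22

Rain jacket €153.39: apparel → 5.25% + 2.25% surcharge = 7.5% → €11.50
Orange juice (64 oz) €6.40: grocery items → 0% → €0.00
Bag of rice (5 lb) €10.51: grocery items → 0% → €0.00
Bottle of merlot €16.91: beer, wine and spirits → 7.25% → €1.23
AA batteries (8-pack) €9.38: general merchandise → 5.25% → €0.49
Total tax = €11.50 + €1.23 + €0.49 = €13.22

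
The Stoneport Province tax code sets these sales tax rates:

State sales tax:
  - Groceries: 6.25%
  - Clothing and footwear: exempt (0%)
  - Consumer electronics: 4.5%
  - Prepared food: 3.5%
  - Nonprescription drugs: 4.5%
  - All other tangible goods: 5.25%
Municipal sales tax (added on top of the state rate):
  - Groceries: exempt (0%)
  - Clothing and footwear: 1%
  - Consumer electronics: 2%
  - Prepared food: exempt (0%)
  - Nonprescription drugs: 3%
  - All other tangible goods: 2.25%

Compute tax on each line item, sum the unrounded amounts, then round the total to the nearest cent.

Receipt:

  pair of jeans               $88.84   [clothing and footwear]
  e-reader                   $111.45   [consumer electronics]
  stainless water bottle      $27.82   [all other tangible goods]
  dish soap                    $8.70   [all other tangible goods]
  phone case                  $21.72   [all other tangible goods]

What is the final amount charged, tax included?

Pair of jeans $88.84: clothing and footwear → 0% + 1% municipal = 1% → $0.8884
E-reader $111.45: consumer electronics → 4.5% + 2% municipal = 6.5% → $7.24425
Stainless water bottle $27.82: all other tangible goods → 5.25% + 2.25% municipal = 7.5% → $2.0865
Dish soap $8.70: all other tangible goods → 5.25% + 2.25% municipal = 7.5% → $0.6525
Phone case $21.72: all other tangible goods → 5.25% + 2.25% municipal = 7.5% → $1.629
Subtotal = $258.53; unrounded tax = $12.50065 → $12.50; total due = $271.03

$271.03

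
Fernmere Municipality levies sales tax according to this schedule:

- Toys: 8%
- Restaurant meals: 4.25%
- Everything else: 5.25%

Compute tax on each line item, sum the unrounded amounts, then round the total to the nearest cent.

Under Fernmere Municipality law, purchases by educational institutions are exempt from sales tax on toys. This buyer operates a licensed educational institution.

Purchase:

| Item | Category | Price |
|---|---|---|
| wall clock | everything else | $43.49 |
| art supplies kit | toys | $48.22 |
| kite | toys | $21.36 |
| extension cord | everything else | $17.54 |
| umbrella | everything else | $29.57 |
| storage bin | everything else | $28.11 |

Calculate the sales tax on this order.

$6.23

Wall clock $43.49: everything else → 5.25% → $2.283225
Art supplies kit $48.22: toys, buyer-exempt → 0% → $0.00
Kite $21.36: toys, buyer-exempt → 0% → $0.00
Extension cord $17.54: everything else → 5.25% → $0.92085
Umbrella $29.57: everything else → 5.25% → $1.552425
Storage bin $28.11: everything else → 5.25% → $1.475775
Unrounded tax sum = $6.232275 → $6.23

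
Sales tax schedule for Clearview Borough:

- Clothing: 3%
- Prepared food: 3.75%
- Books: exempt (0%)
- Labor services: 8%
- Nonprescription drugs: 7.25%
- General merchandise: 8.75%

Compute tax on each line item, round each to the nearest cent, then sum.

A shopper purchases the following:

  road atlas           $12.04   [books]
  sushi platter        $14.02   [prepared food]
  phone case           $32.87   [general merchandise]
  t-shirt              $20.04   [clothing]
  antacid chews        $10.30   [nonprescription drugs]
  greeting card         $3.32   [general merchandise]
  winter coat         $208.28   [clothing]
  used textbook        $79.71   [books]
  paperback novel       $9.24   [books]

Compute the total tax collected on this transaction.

$11.30

Road atlas $12.04: books → 0% → $0.00
Sushi platter $14.02: prepared food → 3.75% → $0.53
Phone case $32.87: general merchandise → 8.75% → $2.88
T-shirt $20.04: clothing → 3% → $0.60
Antacid chews $10.30: nonprescription drugs → 7.25% → $0.75
Greeting card $3.32: general merchandise → 8.75% → $0.29
Winter coat $208.28: clothing → 3% → $6.25
Used textbook $79.71: books → 0% → $0.00
Paperback novel $9.24: books → 0% → $0.00
Total tax = $0.53 + $2.88 + $0.60 + $0.75 + $0.29 + $6.25 = $11.30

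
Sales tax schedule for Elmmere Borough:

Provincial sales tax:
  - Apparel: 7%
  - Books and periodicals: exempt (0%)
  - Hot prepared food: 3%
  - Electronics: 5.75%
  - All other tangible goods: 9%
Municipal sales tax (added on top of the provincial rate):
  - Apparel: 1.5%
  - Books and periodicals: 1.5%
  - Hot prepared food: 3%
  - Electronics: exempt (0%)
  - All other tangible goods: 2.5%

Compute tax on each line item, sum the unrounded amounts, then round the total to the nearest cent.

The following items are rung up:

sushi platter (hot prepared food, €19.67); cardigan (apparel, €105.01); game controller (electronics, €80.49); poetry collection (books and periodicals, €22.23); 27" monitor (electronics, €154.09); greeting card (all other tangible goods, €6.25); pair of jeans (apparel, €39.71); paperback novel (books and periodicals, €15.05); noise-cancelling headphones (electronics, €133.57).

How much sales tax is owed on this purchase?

€35.93

Sushi platter €19.67: hot prepared food → 3% + 3% municipal = 6% → €1.1802
Cardigan €105.01: apparel → 7% + 1.5% municipal = 8.5% → €8.92585
Game controller €80.49: electronics → 5.75% + 0% municipal = 5.75% → €4.628175
Poetry collection €22.23: books and periodicals → 0% + 1.5% municipal = 1.5% → €0.33345
27" monitor €154.09: electronics → 5.75% + 0% municipal = 5.75% → €8.860175
Greeting card €6.25: all other tangible goods → 9% + 2.5% municipal = 11.5% → €0.71875
Pair of jeans €39.71: apparel → 7% + 1.5% municipal = 8.5% → €3.37535
Paperback novel €15.05: books and periodicals → 0% + 1.5% municipal = 1.5% → €0.22575
Noise-cancelling headphones €133.57: electronics → 5.75% + 0% municipal = 5.75% → €7.680275
Unrounded tax sum = €35.927975 → €35.93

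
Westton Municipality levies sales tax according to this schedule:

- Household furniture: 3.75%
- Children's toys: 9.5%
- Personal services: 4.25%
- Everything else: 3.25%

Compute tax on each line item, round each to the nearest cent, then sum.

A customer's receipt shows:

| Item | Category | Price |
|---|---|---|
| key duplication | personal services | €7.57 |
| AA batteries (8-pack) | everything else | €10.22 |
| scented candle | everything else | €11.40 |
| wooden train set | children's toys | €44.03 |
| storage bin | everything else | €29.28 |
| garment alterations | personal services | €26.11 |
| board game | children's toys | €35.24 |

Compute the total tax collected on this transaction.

€10.61

Key duplication €7.57: personal services → 4.25% → €0.32
AA batteries (8-pack) €10.22: everything else → 3.25% → €0.33
Scented candle €11.40: everything else → 3.25% → €0.37
Wooden train set €44.03: children's toys → 9.5% → €4.18
Storage bin €29.28: everything else → 3.25% → €0.95
Garment alterations €26.11: personal services → 4.25% → €1.11
Board game €35.24: children's toys → 9.5% → €3.35
Total tax = €0.32 + €0.33 + €0.37 + €4.18 + €0.95 + €1.11 + €3.35 = €10.61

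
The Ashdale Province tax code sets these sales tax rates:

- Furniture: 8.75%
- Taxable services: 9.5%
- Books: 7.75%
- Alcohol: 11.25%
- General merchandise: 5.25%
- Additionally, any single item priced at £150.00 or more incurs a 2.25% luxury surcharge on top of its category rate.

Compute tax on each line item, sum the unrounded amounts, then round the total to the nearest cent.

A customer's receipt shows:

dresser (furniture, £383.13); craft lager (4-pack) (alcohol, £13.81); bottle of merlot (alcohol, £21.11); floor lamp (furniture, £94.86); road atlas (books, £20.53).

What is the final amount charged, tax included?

Dresser £383.13: furniture → 8.75% + 2.25% surcharge = 11% → £42.1443
Craft lager (4-pack) £13.81: alcohol → 11.25% → £1.553625
Bottle of merlot £21.11: alcohol → 11.25% → £2.374875
Floor lamp £94.86: furniture → 8.75% → £8.30025
Road atlas £20.53: books → 7.75% → £1.591075
Subtotal = £533.44; unrounded tax = £55.964125 → £55.96; total due = £589.40

£589.40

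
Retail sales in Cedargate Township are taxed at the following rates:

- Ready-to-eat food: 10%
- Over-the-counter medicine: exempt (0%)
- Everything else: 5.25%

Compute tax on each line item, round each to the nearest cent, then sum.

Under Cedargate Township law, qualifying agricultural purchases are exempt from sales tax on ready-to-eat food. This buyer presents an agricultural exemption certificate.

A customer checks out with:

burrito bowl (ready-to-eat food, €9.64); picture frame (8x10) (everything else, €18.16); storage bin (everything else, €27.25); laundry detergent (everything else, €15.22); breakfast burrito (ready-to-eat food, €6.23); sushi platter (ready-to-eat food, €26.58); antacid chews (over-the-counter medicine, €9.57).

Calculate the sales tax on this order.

Burrito bowl €9.64: ready-to-eat food, buyer-exempt → 0% → €0.00
Picture frame (8x10) €18.16: everything else → 5.25% → €0.95
Storage bin €27.25: everything else → 5.25% → €1.43
Laundry detergent €15.22: everything else → 5.25% → €0.80
Breakfast burrito €6.23: ready-to-eat food, buyer-exempt → 0% → €0.00
Sushi platter €26.58: ready-to-eat food, buyer-exempt → 0% → €0.00
Antacid chews €9.57: over-the-counter medicine → 0% → €0.00
Total tax = €0.95 + €1.43 + €0.80 = €3.18

€3.18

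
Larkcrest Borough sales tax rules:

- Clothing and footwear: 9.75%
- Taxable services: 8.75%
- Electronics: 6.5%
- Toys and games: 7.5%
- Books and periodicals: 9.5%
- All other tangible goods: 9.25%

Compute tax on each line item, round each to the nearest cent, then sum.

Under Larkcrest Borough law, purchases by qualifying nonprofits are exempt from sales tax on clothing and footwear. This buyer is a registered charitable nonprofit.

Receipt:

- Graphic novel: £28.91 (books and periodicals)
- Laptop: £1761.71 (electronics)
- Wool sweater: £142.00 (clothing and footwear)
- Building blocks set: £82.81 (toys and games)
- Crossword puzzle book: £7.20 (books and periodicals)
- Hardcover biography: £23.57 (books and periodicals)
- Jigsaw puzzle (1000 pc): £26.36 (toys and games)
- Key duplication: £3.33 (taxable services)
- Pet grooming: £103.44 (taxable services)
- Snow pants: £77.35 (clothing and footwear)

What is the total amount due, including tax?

£2394.39

Graphic novel £28.91: books and periodicals → 9.5% → £2.75
Laptop £1761.71: electronics → 6.5% → £114.51
Wool sweater £142.00: clothing and footwear, buyer-exempt → 0% → £0.00
Building blocks set £82.81: toys and games → 7.5% → £6.21
Crossword puzzle book £7.20: books and periodicals → 9.5% → £0.68
Hardcover biography £23.57: books and periodicals → 9.5% → £2.24
Jigsaw puzzle (1000 pc) £26.36: toys and games → 7.5% → £1.98
Key duplication £3.33: taxable services → 8.75% → £0.29
Pet grooming £103.44: taxable services → 8.75% → £9.05
Snow pants £77.35: clothing and footwear, buyer-exempt → 0% → £0.00
Subtotal = £2256.68; tax = £137.71; total due = £2394.39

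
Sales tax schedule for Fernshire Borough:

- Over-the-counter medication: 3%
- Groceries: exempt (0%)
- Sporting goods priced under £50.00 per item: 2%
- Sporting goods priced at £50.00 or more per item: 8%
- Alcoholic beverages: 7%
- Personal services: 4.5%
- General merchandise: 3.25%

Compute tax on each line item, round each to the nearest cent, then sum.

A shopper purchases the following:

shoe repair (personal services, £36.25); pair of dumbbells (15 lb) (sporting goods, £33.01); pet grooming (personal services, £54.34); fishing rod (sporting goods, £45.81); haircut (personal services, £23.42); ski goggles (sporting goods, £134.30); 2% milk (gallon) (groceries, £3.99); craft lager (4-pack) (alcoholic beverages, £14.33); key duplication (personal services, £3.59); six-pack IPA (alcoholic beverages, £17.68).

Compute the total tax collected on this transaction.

Shoe repair £36.25: personal services → 4.5% → £1.63
Pair of dumbbells (15 lb) £33.01: sporting goods, under £50.00 → 2% → £0.66
Pet grooming £54.34: personal services → 4.5% → £2.45
Fishing rod £45.81: sporting goods, under £50.00 → 2% → £0.92
Haircut £23.42: personal services → 4.5% → £1.05
Ski goggles £134.30: sporting goods, £50.00 or more → 8% → £10.74
2% milk (gallon) £3.99: groceries → 0% → £0.00
Craft lager (4-pack) £14.33: alcoholic beverages → 7% → £1.00
Key duplication £3.59: personal services → 4.5% → £0.16
Six-pack IPA £17.68: alcoholic beverages → 7% → £1.24
Total tax = £1.63 + £0.66 + £2.45 + £0.92 + £1.05 + £10.74 + £1.00 + £0.16 + £1.24 = £19.85

£19.85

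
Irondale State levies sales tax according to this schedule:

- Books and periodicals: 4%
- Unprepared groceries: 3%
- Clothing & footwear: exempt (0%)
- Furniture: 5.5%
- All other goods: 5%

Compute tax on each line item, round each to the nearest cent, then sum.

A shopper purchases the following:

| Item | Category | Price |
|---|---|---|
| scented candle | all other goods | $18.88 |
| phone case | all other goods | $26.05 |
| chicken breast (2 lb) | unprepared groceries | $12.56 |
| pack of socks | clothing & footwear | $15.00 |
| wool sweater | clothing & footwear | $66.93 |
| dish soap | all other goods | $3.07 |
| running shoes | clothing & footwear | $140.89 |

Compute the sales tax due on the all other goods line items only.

Scented candle $18.88: all other goods → 5% → $0.94
Phone case $26.05: all other goods → 5% → $1.30
Dish soap $3.07: all other goods → 5% → $0.15
Tax on all other goods = $0.94 + $1.30 + $0.15 = $2.39

$2.39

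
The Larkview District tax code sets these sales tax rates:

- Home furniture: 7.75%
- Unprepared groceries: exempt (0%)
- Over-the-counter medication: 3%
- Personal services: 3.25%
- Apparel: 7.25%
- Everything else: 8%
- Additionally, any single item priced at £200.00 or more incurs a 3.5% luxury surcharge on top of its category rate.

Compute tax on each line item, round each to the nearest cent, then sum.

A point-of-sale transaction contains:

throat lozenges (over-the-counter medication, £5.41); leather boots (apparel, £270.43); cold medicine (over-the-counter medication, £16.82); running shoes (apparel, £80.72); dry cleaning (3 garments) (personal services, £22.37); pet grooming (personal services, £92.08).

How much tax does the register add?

Throat lozenges £5.41: over-the-counter medication → 3% → £0.16
Leather boots £270.43: apparel → 7.25% + 3.5% surcharge = 10.75% → £29.07
Cold medicine £16.82: over-the-counter medication → 3% → £0.50
Running shoes £80.72: apparel → 7.25% → £5.85
Dry cleaning (3 garments) £22.37: personal services → 3.25% → £0.73
Pet grooming £92.08: personal services → 3.25% → £2.99
Total tax = £0.16 + £29.07 + £0.50 + £5.85 + £0.73 + £2.99 = £39.30

£39.30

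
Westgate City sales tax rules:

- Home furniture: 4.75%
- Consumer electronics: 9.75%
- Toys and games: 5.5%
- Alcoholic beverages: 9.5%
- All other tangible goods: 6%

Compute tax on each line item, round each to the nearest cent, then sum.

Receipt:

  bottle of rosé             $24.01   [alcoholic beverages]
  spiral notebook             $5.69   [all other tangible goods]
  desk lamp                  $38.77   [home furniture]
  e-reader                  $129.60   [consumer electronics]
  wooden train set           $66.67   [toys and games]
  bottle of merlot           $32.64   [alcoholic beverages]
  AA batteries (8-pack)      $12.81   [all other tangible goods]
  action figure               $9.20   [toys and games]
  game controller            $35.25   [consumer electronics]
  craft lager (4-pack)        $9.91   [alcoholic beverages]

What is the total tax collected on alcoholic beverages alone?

$6.32

Bottle of rosé $24.01: alcoholic beverages → 9.5% → $2.28
Bottle of merlot $32.64: alcoholic beverages → 9.5% → $3.10
Craft lager (4-pack) $9.91: alcoholic beverages → 9.5% → $0.94
Tax on alcoholic beverages = $2.28 + $3.10 + $0.94 = $6.32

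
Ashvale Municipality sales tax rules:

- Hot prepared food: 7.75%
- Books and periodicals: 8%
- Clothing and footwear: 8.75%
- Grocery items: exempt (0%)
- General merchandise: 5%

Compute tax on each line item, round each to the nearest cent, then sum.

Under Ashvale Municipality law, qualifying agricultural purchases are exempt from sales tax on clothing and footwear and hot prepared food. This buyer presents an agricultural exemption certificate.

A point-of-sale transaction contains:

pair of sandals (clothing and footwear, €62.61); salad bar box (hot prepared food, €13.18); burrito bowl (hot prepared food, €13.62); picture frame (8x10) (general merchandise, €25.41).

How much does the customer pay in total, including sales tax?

Pair of sandals €62.61: clothing and footwear, buyer-exempt → 0% → €0.00
Salad bar box €13.18: hot prepared food, buyer-exempt → 0% → €0.00
Burrito bowl €13.62: hot prepared food, buyer-exempt → 0% → €0.00
Picture frame (8x10) €25.41: general merchandise → 5% → €1.27
Subtotal = €114.82; tax = €1.27; total due = €116.09

€116.09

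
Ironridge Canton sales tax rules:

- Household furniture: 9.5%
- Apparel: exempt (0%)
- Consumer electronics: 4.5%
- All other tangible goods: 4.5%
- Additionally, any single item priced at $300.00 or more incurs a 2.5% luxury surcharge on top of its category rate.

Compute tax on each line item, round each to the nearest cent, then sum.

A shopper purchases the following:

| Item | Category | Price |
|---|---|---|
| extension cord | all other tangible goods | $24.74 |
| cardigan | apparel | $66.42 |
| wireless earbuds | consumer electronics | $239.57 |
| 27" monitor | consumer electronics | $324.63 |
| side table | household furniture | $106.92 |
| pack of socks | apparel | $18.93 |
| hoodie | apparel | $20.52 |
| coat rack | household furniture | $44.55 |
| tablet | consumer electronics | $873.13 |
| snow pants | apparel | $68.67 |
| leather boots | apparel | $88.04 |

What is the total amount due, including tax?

$1986.24

Extension cord $24.74: all other tangible goods → 4.5% → $1.11
Cardigan $66.42: apparel → 0% → $0.00
Wireless earbuds $239.57: consumer electronics → 4.5% → $10.78
27" monitor $324.63: consumer electronics → 4.5% + 2.5% surcharge = 7% → $22.72
Side table $106.92: household furniture → 9.5% → $10.16
Pack of socks $18.93: apparel → 0% → $0.00
Hoodie $20.52: apparel → 0% → $0.00
Coat rack $44.55: household furniture → 9.5% → $4.23
Tablet $873.13: consumer electronics → 4.5% + 2.5% surcharge = 7% → $61.12
Snow pants $68.67: apparel → 0% → $0.00
Leather boots $88.04: apparel → 0% → $0.00
Subtotal = $1876.12; tax = $110.12; total due = $1986.24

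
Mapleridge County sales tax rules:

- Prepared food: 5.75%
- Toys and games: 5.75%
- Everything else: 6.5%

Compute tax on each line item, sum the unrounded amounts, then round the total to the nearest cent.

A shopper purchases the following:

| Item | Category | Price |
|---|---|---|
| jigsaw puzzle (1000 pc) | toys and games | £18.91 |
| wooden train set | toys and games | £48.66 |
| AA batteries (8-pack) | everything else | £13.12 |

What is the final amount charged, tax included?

Jigsaw puzzle (1000 pc) £18.91: toys and games → 5.75% → £1.087325
Wooden train set £48.66: toys and games → 5.75% → £2.79795
AA batteries (8-pack) £13.12: everything else → 6.5% → £0.8528
Subtotal = £80.69; unrounded tax = £4.738075 → £4.74; total due = £85.43

£85.43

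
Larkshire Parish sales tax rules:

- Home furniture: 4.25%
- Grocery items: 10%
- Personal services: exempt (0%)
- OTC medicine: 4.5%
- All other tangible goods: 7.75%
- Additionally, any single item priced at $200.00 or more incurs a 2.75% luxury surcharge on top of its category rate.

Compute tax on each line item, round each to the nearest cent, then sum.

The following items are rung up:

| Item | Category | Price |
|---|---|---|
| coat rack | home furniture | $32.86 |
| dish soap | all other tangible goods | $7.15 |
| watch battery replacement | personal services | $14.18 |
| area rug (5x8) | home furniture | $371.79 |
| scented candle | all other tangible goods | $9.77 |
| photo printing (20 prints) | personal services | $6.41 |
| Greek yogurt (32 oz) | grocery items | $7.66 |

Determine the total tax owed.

$29.51

Coat rack $32.86: home furniture → 4.25% → $1.40
Dish soap $7.15: all other tangible goods → 7.75% → $0.55
Watch battery replacement $14.18: personal services → 0% → $0.00
Area rug (5x8) $371.79: home furniture → 4.25% + 2.75% surcharge = 7% → $26.03
Scented candle $9.77: all other tangible goods → 7.75% → $0.76
Photo printing (20 prints) $6.41: personal services → 0% → $0.00
Greek yogurt (32 oz) $7.66: grocery items → 10% → $0.77
Total tax = $1.40 + $0.55 + $26.03 + $0.76 + $0.77 = $29.51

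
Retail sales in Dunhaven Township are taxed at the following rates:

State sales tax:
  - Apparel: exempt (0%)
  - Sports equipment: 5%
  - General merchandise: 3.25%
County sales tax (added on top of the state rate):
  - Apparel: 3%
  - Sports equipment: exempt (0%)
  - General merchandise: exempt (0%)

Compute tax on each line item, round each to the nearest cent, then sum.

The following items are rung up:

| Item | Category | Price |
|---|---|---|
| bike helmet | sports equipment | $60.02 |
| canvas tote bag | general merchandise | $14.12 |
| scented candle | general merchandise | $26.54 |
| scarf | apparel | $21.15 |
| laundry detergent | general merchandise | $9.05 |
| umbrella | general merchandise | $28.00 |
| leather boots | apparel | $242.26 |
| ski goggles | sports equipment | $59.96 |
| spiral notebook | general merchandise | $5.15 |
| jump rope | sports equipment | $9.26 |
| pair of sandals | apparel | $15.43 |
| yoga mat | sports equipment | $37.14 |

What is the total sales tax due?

$19.37

Bike helmet $60.02: sports equipment → 5% + 0% county = 5% → $3.00
Canvas tote bag $14.12: general merchandise → 3.25% + 0% county = 3.25% → $0.46
Scented candle $26.54: general merchandise → 3.25% + 0% county = 3.25% → $0.86
Scarf $21.15: apparel → 0% + 3% county = 3% → $0.63
Laundry detergent $9.05: general merchandise → 3.25% + 0% county = 3.25% → $0.29
Umbrella $28.00: general merchandise → 3.25% + 0% county = 3.25% → $0.91
Leather boots $242.26: apparel → 0% + 3% county = 3% → $7.27
Ski goggles $59.96: sports equipment → 5% + 0% county = 5% → $3.00
Spiral notebook $5.15: general merchandise → 3.25% + 0% county = 3.25% → $0.17
Jump rope $9.26: sports equipment → 5% + 0% county = 5% → $0.46
Pair of sandals $15.43: apparel → 0% + 3% county = 3% → $0.46
Yoga mat $37.14: sports equipment → 5% + 0% county = 5% → $1.86
Total tax = $3.00 + $0.46 + $0.86 + $0.63 + $0.29 + $0.91 + $7.27 + $3.00 + $0.17 + $0.46 + $0.46 + $1.86 = $19.37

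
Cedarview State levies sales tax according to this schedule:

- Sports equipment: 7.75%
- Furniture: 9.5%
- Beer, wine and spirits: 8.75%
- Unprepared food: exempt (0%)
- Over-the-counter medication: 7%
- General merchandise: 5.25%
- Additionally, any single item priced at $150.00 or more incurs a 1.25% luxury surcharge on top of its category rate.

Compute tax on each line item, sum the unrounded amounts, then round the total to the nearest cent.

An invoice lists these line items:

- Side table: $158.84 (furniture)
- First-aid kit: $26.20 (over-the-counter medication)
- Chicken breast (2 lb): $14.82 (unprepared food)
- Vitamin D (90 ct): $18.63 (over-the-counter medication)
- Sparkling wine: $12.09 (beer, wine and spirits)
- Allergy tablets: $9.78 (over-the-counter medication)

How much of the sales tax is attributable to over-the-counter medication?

First-aid kit $26.20: over-the-counter medication → 7% → $1.834
Vitamin D (90 ct) $18.63: over-the-counter medication → 7% → $1.3041
Allergy tablets $9.78: over-the-counter medication → 7% → $0.6846
Tax on over-the-counter medication: unrounded sum = $3.8227 → $3.82

$3.82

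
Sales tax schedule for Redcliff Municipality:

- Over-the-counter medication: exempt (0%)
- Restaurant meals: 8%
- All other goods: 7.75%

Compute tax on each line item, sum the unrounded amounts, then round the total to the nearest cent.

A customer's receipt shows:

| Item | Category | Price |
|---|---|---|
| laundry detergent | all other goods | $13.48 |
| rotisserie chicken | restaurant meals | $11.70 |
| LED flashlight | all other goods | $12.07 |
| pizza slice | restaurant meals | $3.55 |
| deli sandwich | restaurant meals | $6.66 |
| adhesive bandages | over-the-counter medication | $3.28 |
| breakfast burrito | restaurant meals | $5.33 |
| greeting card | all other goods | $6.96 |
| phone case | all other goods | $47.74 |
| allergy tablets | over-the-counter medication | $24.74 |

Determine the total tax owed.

$8.40

Laundry detergent $13.48: all other goods → 7.75% → $1.0447
Rotisserie chicken $11.70: restaurant meals → 8% → $0.936
LED flashlight $12.07: all other goods → 7.75% → $0.935425
Pizza slice $3.55: restaurant meals → 8% → $0.284
Deli sandwich $6.66: restaurant meals → 8% → $0.5328
Adhesive bandages $3.28: over-the-counter medication → 0% → $0.00
Breakfast burrito $5.33: restaurant meals → 8% → $0.4264
Greeting card $6.96: all other goods → 7.75% → $0.5394
Phone case $47.74: all other goods → 7.75% → $3.69985
Allergy tablets $24.74: over-the-counter medication → 0% → $0.00
Unrounded tax sum = $8.398575 → $8.40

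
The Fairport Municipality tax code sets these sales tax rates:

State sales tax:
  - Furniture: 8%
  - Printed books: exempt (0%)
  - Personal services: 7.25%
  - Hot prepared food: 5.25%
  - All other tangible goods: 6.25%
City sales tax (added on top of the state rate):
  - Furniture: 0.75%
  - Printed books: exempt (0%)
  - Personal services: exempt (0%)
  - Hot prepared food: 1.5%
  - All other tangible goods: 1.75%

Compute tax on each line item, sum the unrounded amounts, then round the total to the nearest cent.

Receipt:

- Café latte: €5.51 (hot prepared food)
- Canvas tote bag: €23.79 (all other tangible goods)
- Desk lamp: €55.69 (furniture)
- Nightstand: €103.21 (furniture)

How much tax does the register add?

€16.18

Café latte €5.51: hot prepared food → 5.25% + 1.5% city = 6.75% → €0.371925
Canvas tote bag €23.79: all other tangible goods → 6.25% + 1.75% city = 8% → €1.9032
Desk lamp €55.69: furniture → 8% + 0.75% city = 8.75% → €4.872875
Nightstand €103.21: furniture → 8% + 0.75% city = 8.75% → €9.030875
Unrounded tax sum = €16.178875 → €16.18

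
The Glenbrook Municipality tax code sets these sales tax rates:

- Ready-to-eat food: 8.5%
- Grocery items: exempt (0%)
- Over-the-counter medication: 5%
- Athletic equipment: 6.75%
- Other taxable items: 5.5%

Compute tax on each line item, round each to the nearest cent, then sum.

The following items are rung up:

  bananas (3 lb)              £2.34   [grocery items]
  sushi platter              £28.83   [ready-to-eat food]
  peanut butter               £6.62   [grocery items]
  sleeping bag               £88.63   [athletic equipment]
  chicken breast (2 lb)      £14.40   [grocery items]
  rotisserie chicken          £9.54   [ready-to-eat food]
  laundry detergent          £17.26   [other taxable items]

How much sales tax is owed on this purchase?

Bananas (3 lb) £2.34: grocery items → 0% → £0.00
Sushi platter £28.83: ready-to-eat food → 8.5% → £2.45
Peanut butter £6.62: grocery items → 0% → £0.00
Sleeping bag £88.63: athletic equipment → 6.75% → £5.98
Chicken breast (2 lb) £14.40: grocery items → 0% → £0.00
Rotisserie chicken £9.54: ready-to-eat food → 8.5% → £0.81
Laundry detergent £17.26: other taxable items → 5.5% → £0.95
Total tax = £2.45 + £5.98 + £0.81 + £0.95 = £10.19

£10.19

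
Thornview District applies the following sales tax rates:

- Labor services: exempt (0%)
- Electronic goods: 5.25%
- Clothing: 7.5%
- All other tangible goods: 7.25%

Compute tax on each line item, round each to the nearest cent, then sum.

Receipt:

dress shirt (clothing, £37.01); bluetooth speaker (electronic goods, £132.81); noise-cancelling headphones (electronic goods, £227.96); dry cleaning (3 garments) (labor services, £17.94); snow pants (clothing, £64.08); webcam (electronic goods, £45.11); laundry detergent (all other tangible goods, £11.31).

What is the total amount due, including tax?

Dress shirt £37.01: clothing → 7.5% → £2.78
Bluetooth speaker £132.81: electronic goods → 5.25% → £6.97
Noise-cancelling headphones £227.96: electronic goods → 5.25% → £11.97
Dry cleaning (3 garments) £17.94: labor services → 0% → £0.00
Snow pants £64.08: clothing → 7.5% → £4.81
Webcam £45.11: electronic goods → 5.25% → £2.37
Laundry detergent £11.31: all other tangible goods → 7.25% → £0.82
Subtotal = £536.22; tax = £29.72; total due = £565.94

£565.94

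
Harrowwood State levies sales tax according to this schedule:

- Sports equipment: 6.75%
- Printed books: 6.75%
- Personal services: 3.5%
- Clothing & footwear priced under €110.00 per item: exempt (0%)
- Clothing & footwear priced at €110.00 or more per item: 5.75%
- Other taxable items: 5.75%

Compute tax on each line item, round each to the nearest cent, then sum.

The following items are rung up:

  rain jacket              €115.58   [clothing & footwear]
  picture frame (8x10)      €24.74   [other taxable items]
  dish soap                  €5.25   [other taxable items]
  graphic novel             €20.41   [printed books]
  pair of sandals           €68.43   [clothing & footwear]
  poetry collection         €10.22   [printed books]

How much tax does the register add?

€10.44

Rain jacket €115.58: clothing & footwear, €110.00 or more → 5.75% → €6.65
Picture frame (8x10) €24.74: other taxable items → 5.75% → €1.42
Dish soap €5.25: other taxable items → 5.75% → €0.30
Graphic novel €20.41: printed books → 6.75% → €1.38
Pair of sandals €68.43: clothing & footwear, under €110.00 → 0% → €0.00
Poetry collection €10.22: printed books → 6.75% → €0.69
Total tax = €6.65 + €1.42 + €0.30 + €1.38 + €0.69 = €10.44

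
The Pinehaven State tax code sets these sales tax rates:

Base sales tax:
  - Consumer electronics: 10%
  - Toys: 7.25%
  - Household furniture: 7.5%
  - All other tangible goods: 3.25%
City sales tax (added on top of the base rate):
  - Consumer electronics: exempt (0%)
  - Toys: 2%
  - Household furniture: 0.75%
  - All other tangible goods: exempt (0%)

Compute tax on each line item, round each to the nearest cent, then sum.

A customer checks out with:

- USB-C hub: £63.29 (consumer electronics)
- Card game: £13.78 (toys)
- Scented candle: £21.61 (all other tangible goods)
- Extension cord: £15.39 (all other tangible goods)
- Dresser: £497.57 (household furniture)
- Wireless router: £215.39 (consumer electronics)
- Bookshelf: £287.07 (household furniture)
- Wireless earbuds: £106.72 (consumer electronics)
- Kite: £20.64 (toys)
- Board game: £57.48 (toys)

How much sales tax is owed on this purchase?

£112.97

USB-C hub £63.29: consumer electronics → 10% + 0% city = 10% → £6.33
Card game £13.78: toys → 7.25% + 2% city = 9.25% → £1.27
Scented candle £21.61: all other tangible goods → 3.25% + 0% city = 3.25% → £0.70
Extension cord £15.39: all other tangible goods → 3.25% + 0% city = 3.25% → £0.50
Dresser £497.57: household furniture → 7.5% + 0.75% city = 8.25% → £41.05
Wireless router £215.39: consumer electronics → 10% + 0% city = 10% → £21.54
Bookshelf £287.07: household furniture → 7.5% + 0.75% city = 8.25% → £23.68
Wireless earbuds £106.72: consumer electronics → 10% + 0% city = 10% → £10.67
Kite £20.64: toys → 7.25% + 2% city = 9.25% → £1.91
Board game £57.48: toys → 7.25% + 2% city = 9.25% → £5.32
Total tax = £6.33 + £1.27 + £0.70 + £0.50 + £41.05 + £21.54 + £23.68 + £10.67 + £1.91 + £5.32 = £112.97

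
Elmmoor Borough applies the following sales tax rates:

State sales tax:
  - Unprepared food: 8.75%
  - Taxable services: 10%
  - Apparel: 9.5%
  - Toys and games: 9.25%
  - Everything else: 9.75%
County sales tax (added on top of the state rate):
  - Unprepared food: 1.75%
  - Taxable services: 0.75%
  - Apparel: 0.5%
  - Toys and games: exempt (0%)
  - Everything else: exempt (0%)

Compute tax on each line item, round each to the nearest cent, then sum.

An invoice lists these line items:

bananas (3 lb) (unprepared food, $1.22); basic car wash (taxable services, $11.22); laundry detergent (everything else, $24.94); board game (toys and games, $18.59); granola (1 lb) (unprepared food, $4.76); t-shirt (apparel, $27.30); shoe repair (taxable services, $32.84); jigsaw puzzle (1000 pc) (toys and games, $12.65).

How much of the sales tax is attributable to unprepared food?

Bananas (3 lb) $1.22: unprepared food → 8.75% + 1.75% county = 10.5% → $0.13
Granola (1 lb) $4.76: unprepared food → 8.75% + 1.75% county = 10.5% → $0.50
Tax on unprepared food = $0.13 + $0.50 = $0.63

$0.63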